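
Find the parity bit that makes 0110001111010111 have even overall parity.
Sum of data bits: 0+1+1+0+0+0+1+1+1+1+0+1+0+1+1+1 = 10.
10 mod 2 = 0, so parity bit = 0.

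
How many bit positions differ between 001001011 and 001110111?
XOR = 000111100, count of 1s = 4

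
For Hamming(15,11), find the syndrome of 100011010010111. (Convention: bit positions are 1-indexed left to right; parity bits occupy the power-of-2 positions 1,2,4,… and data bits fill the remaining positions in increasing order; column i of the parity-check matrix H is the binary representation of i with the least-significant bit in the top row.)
Syndrome s = H · r^T (mod 2), r = 100011010010111:
  s[0] = (101010101010101)·(100011010010111) mod 2 = 1+0+0+0+1+0+0+0+0+0+1+0+1+0+1 mod 2 = 1
  s[1] = (011001100110011)·(100011010010111) mod 2 = 0+0+0+0+0+1+0+0+0+0+1+0+0+1+1 mod 2 = 0
  s[2] = (000111100001111)·(100011010010111) mod 2 = 0+0+0+0+1+1+0+0+0+0+0+0+1+1+1 mod 2 = 1
  s[3] = (000000011111111)·(100011010010111) mod 2 = 0+0+0+0+0+0+0+1+0+0+1+0+1+1+1 mod 2 = 1
Syndrome = 1011
Non-zero syndrome: error at position 13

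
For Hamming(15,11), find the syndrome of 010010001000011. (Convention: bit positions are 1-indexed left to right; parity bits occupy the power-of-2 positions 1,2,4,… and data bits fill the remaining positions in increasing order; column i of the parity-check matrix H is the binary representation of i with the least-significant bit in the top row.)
Syndrome s = H · r^T (mod 2), r = 010010001000011:
  s[0] = (101010101010101)·(010010001000011) mod 2 = 0+0+0+0+1+0+0+0+1+0+0+0+0+0+1 mod 2 = 1
  s[1] = (011001100110011)·(010010001000011) mod 2 = 0+1+0+0+0+0+0+0+0+0+0+0+0+1+1 mod 2 = 1
  s[2] = (000111100001111)·(010010001000011) mod 2 = 0+0+0+0+1+0+0+0+0+0+0+0+0+1+1 mod 2 = 1
  s[3] = (000000011111111)·(010010001000011) mod 2 = 0+0+0+0+0+0+0+0+1+0+0+0+0+1+1 mod 2 = 1
Syndrome = 1111
Non-zero syndrome: error at position 15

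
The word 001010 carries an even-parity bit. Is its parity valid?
Sum of all bits: 0+0+1+0+1+0 = 2; 2 mod 2 = 0. Result is 0 → valid parity.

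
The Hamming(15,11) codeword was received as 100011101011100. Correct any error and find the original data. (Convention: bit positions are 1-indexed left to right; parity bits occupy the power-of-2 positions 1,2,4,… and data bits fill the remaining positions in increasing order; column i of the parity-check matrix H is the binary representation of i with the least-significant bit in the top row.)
Syndrome s = H · r^T (mod 2), r = 100011101011100:
  s[0] = (101010101010101)·(100011101011100) mod 2 = 1+0+0+0+1+0+1+0+1+0+1+0+1+0+0 mod 2 = 0
  s[1] = (011001100110011)·(100011101011100) mod 2 = 0+0+0+0+0+1+1+0+0+0+1+0+0+0+0 mod 2 = 1
  s[2] = (000111100001111)·(100011101011100) mod 2 = 0+0+0+0+1+1+1+0+0+0+0+1+1+0+0 mod 2 = 1
  s[3] = (000000011111111)·(100011101011100) mod 2 = 0+0+0+0+0+0+0+0+1+0+1+1+1+0+0 mod 2 = 0
Syndrome = 0110
Column 6 of H equals this syndrome → error at bit 6 (1-indexed).
Flip bit 6: 100011101011100 → 100010101011100
Extract data bits at positions {3,5,6,7,9,10,11,12,13,14,15}: 01011011100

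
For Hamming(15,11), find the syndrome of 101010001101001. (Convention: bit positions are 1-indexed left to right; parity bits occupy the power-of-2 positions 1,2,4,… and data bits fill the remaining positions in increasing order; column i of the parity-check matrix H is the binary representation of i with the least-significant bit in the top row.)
Syndrome s = H · r^T (mod 2), r = 101010001101001:
  s[0] = (101010101010101)·(101010001101001) mod 2 = 1+0+1+0+1+0+0+0+1+0+0+0+0+0+1 mod 2 = 1
  s[1] = (011001100110011)·(101010001101001) mod 2 = 0+0+1+0+0+0+0+0+0+1+0+0+0+0+1 mod 2 = 1
  s[2] = (000111100001111)·(101010001101001) mod 2 = 0+0+0+0+1+0+0+0+0+0+0+1+0+0+1 mod 2 = 1
  s[3] = (000000011111111)·(101010001101001) mod 2 = 0+0+0+0+0+0+0+0+1+1+0+1+0+0+1 mod 2 = 0
Syndrome = 1110
Non-zero syndrome: error at position 7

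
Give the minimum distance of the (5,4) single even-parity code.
d_min = 2 (flipping one data bit also flips the parity bit, so the two closest codewords differ in exactly 2 positions).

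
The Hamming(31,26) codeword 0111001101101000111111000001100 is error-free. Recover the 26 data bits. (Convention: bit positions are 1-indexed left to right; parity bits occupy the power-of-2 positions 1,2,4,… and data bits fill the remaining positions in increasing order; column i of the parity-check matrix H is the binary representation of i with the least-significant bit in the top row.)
Parity bits occupy power-of-2 positions; data bits are at positions {3,5,6,7,9,10,11,12,13,14,15,17,18,19,20,21,22,23,24,25,26,27,28,29,30,31} (1-indexed).
Extract: c[3]=1 c[5]=0 c[6]=0 c[7]=1 c[9]=0 c[10]=1 c[11]=1 c[12]=0 c[13]=1 c[14]=0 c[15]=0 c[17]=1 c[18]=1 c[19]=1 c[20]=1 c[21]=1 c[22]=1 c[23]=0 c[24]=0 c[25]=0 c[26]=0 c[27]=0 c[28]=1 c[29]=1 c[30]=0 c[31]=0
Data = 10010110100111111000001100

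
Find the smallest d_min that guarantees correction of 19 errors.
Correcting t errors requires d_min ≥ 2t + 1 = 2·19 + 1 = 39.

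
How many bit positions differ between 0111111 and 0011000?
XOR = 0100111, count of 1s = 4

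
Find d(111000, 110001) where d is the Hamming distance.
XOR = 001001, count of 1s = 2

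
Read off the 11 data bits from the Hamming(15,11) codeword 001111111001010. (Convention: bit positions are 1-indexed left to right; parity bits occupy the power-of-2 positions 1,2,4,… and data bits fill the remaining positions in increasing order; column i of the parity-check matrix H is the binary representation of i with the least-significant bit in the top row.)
Parity bits occupy power-of-2 positions; data bits are at positions {3,5,6,7,9,10,11,12,13,14,15} (1-indexed).
Extract: c[3]=1 c[5]=1 c[6]=1 c[7]=1 c[9]=1 c[10]=0 c[11]=0 c[12]=1 c[13]=0 c[14]=1 c[15]=0
Data = 11111001010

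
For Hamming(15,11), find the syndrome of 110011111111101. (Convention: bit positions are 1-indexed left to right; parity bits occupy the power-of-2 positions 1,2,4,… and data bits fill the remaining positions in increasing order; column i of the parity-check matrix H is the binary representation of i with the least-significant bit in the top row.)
Syndrome s = H · r^T (mod 2), r = 110011111111101:
  s[0] = (101010101010101)·(110011111111101) mod 2 = 1+0+0+0+1+0+1+0+1+0+1+0+1+0+1 mod 2 = 1
  s[1] = (011001100110011)·(110011111111101) mod 2 = 0+1+0+0+0+1+1+0+0+1+1+0+0+0+1 mod 2 = 0
  s[2] = (000111100001111)·(110011111111101) mod 2 = 0+0+0+0+1+1+1+0+0+0+0+1+1+0+1 mod 2 = 0
  s[3] = (000000011111111)·(110011111111101) mod 2 = 0+0+0+0+0+0+0+1+1+1+1+1+1+0+1 mod 2 = 1
Syndrome = 1001
Non-zero syndrome: error at position 9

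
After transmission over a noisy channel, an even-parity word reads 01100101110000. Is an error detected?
Sum of received bits: 0+1+1+0+0+1+0+1+1+1+0+0+0+0 = 6; 6 mod 2 = 0. Result is 0 → no error detected.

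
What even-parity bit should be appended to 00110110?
Sum of data bits: 0+0+1+1+0+1+1+0 = 4.
4 mod 2 = 0, so parity bit = 0.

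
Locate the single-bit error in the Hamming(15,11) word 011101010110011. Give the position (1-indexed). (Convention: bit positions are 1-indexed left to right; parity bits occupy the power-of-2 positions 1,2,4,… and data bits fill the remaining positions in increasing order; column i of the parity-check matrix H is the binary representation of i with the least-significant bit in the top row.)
Syndrome s = H · r^T (mod 2), r = 011101010110011:
  s[0] = (101010101010101)·(011101010110011) mod 2 = 0+0+1+0+0+0+0+0+0+0+1+0+0+0+1 mod 2 = 1
  s[1] = (011001100110011)·(011101010110011) mod 2 = 0+1+1+0+0+1+0+0+0+1+1+0+0+1+1 mod 2 = 1
  s[2] = (000111100001111)·(011101010110011) mod 2 = 0+0+0+1+0+1+0+0+0+0+0+0+0+1+1 mod 2 = 0
  s[3] = (000000011111111)·(011101010110011) mod 2 = 0+0+0+0+0+0+0+1+0+1+1+0+0+1+1 mod 2 = 1
Syndrome = 1101
Column i of H is the binary representation of i, so the syndrome is the binary index of the flipped bit.
Read s = 1101 with s[0] as LSB: 1·2^0 + 1·2^1 + 0·2^2 + 1·2^3 = 11.
Error is at bit position 11.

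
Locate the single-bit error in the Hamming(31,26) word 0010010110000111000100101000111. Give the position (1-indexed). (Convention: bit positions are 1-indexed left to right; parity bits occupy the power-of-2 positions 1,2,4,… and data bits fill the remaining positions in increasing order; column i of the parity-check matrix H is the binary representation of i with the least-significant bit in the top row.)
Syndrome s = H · r^T (mod 2), r = 0010010110000111000100101000111:
  s[0] = (1010101010101010101010101010101)·(0010010110000111000100101000111) mod 2 = 0+0+1+0+0+0+0+0+1+0+0+0+0+0+1+0+0+0+0+0+0+0+1+0+1+0+0+0+1+0+1 mod 2 = 1
  s[1] = (0110011001100110011001100110011)·(0010010110000111000100101000111) mod 2 = 0+0+1+0+0+1+0+0+0+0+0+0+0+1+1+0+0+0+0+0+0+0+1+0+0+0+0+0+0+1+1 mod 2 = 1
  s[2] = (0001111000011110000111100001111)·(0010010110000111000100101000111) mod 2 = 0+0+0+0+0+1+0+0+0+0+0+0+0+1+1+0+0+0+0+1+0+0+1+0+0+0+0+0+1+1+1 mod 2 = 0
  s[3] = (0000000111111110000000011111111)·(0010010110000111000100101000111) mod 2 = 0+0+0+0+0+0+0+1+1+0+0+0+0+1+1+0+0+0+0+0+0+0+0+0+1+0+0+0+1+1+1 mod 2 = 0
  s[4] = (0000000000000001111111111111111)·(0010010110000111000100101000111) mod 2 = 0+0+0+0+0+0+0+0+0+0+0+0+0+0+0+1+0+0+0+1+0+0+1+0+1+0+0+0+1+1+1 mod 2 = 1
Syndrome = 11001
Column i of H is the binary representation of i, so the syndrome is the binary index of the flipped bit.
Read s = 11001 with s[0] as LSB: 1·2^0 + 1·2^1 + 0·2^2 + 0·2^3 + 1·2^4 = 19.
Error is at bit position 19.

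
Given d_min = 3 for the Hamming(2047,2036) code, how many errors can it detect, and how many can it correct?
Detection only: up to d_min − 1 = 2 errors.
Correction: up to ⌊(d_min − 1)/2⌋ = ⌊2/2⌋ = 1 errors.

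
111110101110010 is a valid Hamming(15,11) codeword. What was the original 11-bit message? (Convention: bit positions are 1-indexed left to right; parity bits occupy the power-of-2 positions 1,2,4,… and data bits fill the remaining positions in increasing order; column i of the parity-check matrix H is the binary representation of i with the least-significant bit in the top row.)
Parity bits occupy power-of-2 positions; data bits are at positions {3,5,6,7,9,10,11,12,13,14,15} (1-indexed).
Extract: c[3]=1 c[5]=1 c[6]=0 c[7]=1 c[9]=1 c[10]=1 c[11]=1 c[12]=0 c[13]=0 c[14]=1 c[15]=0
Data = 11011110010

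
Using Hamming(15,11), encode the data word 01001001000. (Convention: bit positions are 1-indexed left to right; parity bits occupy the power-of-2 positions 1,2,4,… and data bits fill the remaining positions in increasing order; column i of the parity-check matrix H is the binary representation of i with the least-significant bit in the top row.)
Codeword c = d · G (mod 2), d = 01001001000:
  c[0] = d·G[:,0] = (01001001000)·(11011010101) mod 2 = 0+1+0+0+1+0+0+0+0+0+0 mod 2 = 0
  c[1] = d·G[:,1] = (01001001000)·(10110110011) mod 2 = 0+0+0+0+0+0+0+0+0+0+0 mod 2 = 0
  c[2] = d·G[:,2] = (01001001000)·(10000000000) mod 2 = 0+0+0+0+0+0+0+0+0+0+0 mod 2 = 0
  c[3] = d·G[:,3] = (01001001000)·(01110001111) mod 2 = 0+1+0+0+0+0+0+1+0+0+0 mod 2 = 0
  c[4] = d·G[:,4] = (01001001000)·(01000000000) mod 2 = 0+1+0+0+0+0+0+0+0+0+0 mod 2 = 1
  c[5] = d·G[:,5] = (01001001000)·(00100000000) mod 2 = 0+0+0+0+0+0+0+0+0+0+0 mod 2 = 0
  c[6] = d·G[:,6] = (01001001000)·(00010000000) mod 2 = 0+0+0+0+0+0+0+0+0+0+0 mod 2 = 0
  c[7] = d·G[:,7] = (01001001000)·(00001111111) mod 2 = 0+0+0+0+1+0+0+1+0+0+0 mod 2 = 0
  c[8] = d·G[:,8] = (01001001000)·(00001000000) mod 2 = 0+0+0+0+1+0+0+0+0+0+0 mod 2 = 1
  c[9] = d·G[:,9] = (01001001000)·(00000100000) mod 2 = 0+0+0+0+0+0+0+0+0+0+0 mod 2 = 0
  c[10] = d·G[:,10] = (01001001000)·(00000010000) mod 2 = 0+0+0+0+0+0+0+0+0+0+0 mod 2 = 0
  c[11] = d·G[:,11] = (01001001000)·(00000001000) mod 2 = 0+0+0+0+0+0+0+1+0+0+0 mod 2 = 1
  c[12] = d·G[:,12] = (01001001000)·(00000000100) mod 2 = 0+0+0+0+0+0+0+0+0+0+0 mod 2 = 0
  c[13] = d·G[:,13] = (01001001000)·(00000000010) mod 2 = 0+0+0+0+0+0+0+0+0+0+0 mod 2 = 0
  c[14] = d·G[:,14] = (01001001000)·(00000000001) mod 2 = 0+0+0+0+0+0+0+0+0+0+0 mod 2 = 0
Codeword = 000010001001000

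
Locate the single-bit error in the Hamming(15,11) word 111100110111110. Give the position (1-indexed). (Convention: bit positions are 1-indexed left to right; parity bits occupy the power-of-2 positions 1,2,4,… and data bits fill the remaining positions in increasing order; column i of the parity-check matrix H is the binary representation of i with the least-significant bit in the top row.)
Syndrome s = H · r^T (mod 2), r = 111100110111110:
  s[0] = (101010101010101)·(111100110111110) mod 2 = 1+0+1+0+0+0+1+0+0+0+1+0+1+0+0 mod 2 = 1
  s[1] = (011001100110011)·(111100110111110) mod 2 = 0+1+1+0+0+0+1+0+0+1+1+0+0+1+0 mod 2 = 0
  s[2] = (000111100001111)·(111100110111110) mod 2 = 0+0+0+1+0+0+1+0+0+0+0+1+1+1+0 mod 2 = 1
  s[3] = (000000011111111)·(111100110111110) mod 2 = 0+0+0+0+0+0+0+1+0+1+1+1+1+1+0 mod 2 = 0
Syndrome = 1010
Column i of H is the binary representation of i, so the syndrome is the binary index of the flipped bit.
Read s = 1010 with s[0] as LSB: 1·2^0 + 0·2^1 + 1·2^2 + 0·2^3 = 5.
Error is at bit position 5.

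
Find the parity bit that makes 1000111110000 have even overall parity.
Sum of data bits: 1+0+0+0+1+1+1+1+1+0+0+0+0 = 6.
6 mod 2 = 0, so parity bit = 0.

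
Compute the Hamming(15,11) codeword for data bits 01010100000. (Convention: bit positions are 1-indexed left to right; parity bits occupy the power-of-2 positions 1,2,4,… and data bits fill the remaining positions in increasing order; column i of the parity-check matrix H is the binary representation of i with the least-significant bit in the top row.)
Codeword c = d · G (mod 2), d = 01010100000:
  c[0] = d·G[:,0] = (01010100000)·(11011010101) mod 2 = 0+1+0+1+0+0+0+0+0+0+0 mod 2 = 0
  c[1] = d·G[:,1] = (01010100000)·(10110110011) mod 2 = 0+0+0+1+0+1+0+0+0+0+0 mod 2 = 0
  c[2] = d·G[:,2] = (01010100000)·(10000000000) mod 2 = 0+0+0+0+0+0+0+0+0+0+0 mod 2 = 0
  c[3] = d·G[:,3] = (01010100000)·(01110001111) mod 2 = 0+1+0+1+0+0+0+0+0+0+0 mod 2 = 0
  c[4] = d·G[:,4] = (01010100000)·(01000000000) mod 2 = 0+1+0+0+0+0+0+0+0+0+0 mod 2 = 1
  c[5] = d·G[:,5] = (01010100000)·(00100000000) mod 2 = 0+0+0+0+0+0+0+0+0+0+0 mod 2 = 0
  c[6] = d·G[:,6] = (01010100000)·(00010000000) mod 2 = 0+0+0+1+0+0+0+0+0+0+0 mod 2 = 1
  c[7] = d·G[:,7] = (01010100000)·(00001111111) mod 2 = 0+0+0+0+0+1+0+0+0+0+0 mod 2 = 1
  c[8] = d·G[:,8] = (01010100000)·(00001000000) mod 2 = 0+0+0+0+0+0+0+0+0+0+0 mod 2 = 0
  c[9] = d·G[:,9] = (01010100000)·(00000100000) mod 2 = 0+0+0+0+0+1+0+0+0+0+0 mod 2 = 1
  c[10] = d·G[:,10] = (01010100000)·(00000010000) mod 2 = 0+0+0+0+0+0+0+0+0+0+0 mod 2 = 0
  c[11] = d·G[:,11] = (01010100000)·(00000001000) mod 2 = 0+0+0+0+0+0+0+0+0+0+0 mod 2 = 0
  c[12] = d·G[:,12] = (01010100000)·(00000000100) mod 2 = 0+0+0+0+0+0+0+0+0+0+0 mod 2 = 0
  c[13] = d·G[:,13] = (01010100000)·(00000000010) mod 2 = 0+0+0+0+0+0+0+0+0+0+0 mod 2 = 0
  c[14] = d·G[:,14] = (01010100000)·(00000000001) mod 2 = 0+0+0+0+0+0+0+0+0+0+0 mod 2 = 0
Codeword = 000010110100000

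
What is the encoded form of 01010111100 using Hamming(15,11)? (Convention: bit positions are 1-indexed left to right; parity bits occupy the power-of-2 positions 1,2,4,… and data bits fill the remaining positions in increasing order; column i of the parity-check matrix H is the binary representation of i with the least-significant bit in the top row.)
Codeword c = d · G (mod 2), d = 01010111100:
  c[0] = d·G[:,0] = (01010111100)·(11011010101) mod 2 = 0+1+0+1+0+0+1+0+1+0+0 mod 2 = 0
  c[1] = d·G[:,1] = (01010111100)·(10110110011) mod 2 = 0+0+0+1+0+1+1+0+0+0+0 mod 2 = 1
  c[2] = d·G[:,2] = (01010111100)·(10000000000) mod 2 = 0+0+0+0+0+0+0+0+0+0+0 mod 2 = 0
  c[3] = d·G[:,3] = (01010111100)·(01110001111) mod 2 = 0+1+0+1+0+0+0+1+1+0+0 mod 2 = 0
  c[4] = d·G[:,4] = (01010111100)·(01000000000) mod 2 = 0+1+0+0+0+0+0+0+0+0+0 mod 2 = 1
  c[5] = d·G[:,5] = (01010111100)·(00100000000) mod 2 = 0+0+0+0+0+0+0+0+0+0+0 mod 2 = 0
  c[6] = d·G[:,6] = (01010111100)·(00010000000) mod 2 = 0+0+0+1+0+0+0+0+0+0+0 mod 2 = 1
  c[7] = d·G[:,7] = (01010111100)·(00001111111) mod 2 = 0+0+0+0+0+1+1+1+1+0+0 mod 2 = 0
  c[8] = d·G[:,8] = (01010111100)·(00001000000) mod 2 = 0+0+0+0+0+0+0+0+0+0+0 mod 2 = 0
  c[9] = d·G[:,9] = (01010111100)·(00000100000) mod 2 = 0+0+0+0+0+1+0+0+0+0+0 mod 2 = 1
  c[10] = d·G[:,10] = (01010111100)·(00000010000) mod 2 = 0+0+0+0+0+0+1+0+0+0+0 mod 2 = 1
  c[11] = d·G[:,11] = (01010111100)·(00000001000) mod 2 = 0+0+0+0+0+0+0+1+0+0+0 mod 2 = 1
  c[12] = d·G[:,12] = (01010111100)·(00000000100) mod 2 = 0+0+0+0+0+0+0+0+1+0+0 mod 2 = 1
  c[13] = d·G[:,13] = (01010111100)·(00000000010) mod 2 = 0+0+0+0+0+0+0+0+0+0+0 mod 2 = 0
  c[14] = d·G[:,14] = (01010111100)·(00000000001) mod 2 = 0+0+0+0+0+0+0+0+0+0+0 mod 2 = 0
Codeword = 010010100111100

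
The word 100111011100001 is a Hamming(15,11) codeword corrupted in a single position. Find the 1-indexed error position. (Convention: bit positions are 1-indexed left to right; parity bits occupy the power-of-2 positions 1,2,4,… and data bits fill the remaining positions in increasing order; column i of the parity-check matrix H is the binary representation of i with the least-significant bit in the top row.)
Syndrome s = H · r^T (mod 2), r = 100111011100001:
  s[0] = (101010101010101)·(100111011100001) mod 2 = 1+0+0+0+1+0+0+0+1+0+0+0+0+0+1 mod 2 = 0
  s[1] = (011001100110011)·(100111011100001) mod 2 = 0+0+0+0+0+1+0+0+0+1+0+0+0+0+1 mod 2 = 1
  s[2] = (000111100001111)·(100111011100001) mod 2 = 0+0+0+1+1+1+0+0+0+0+0+0+0+0+1 mod 2 = 0
  s[3] = (000000011111111)·(100111011100001) mod 2 = 0+0+0+0+0+0+0+1+1+1+0+0+0+0+1 mod 2 = 0
Syndrome = 0100
Column i of H is the binary representation of i, so the syndrome is the binary index of the flipped bit.
Read s = 0100 with s[0] as LSB: 0·2^0 + 1·2^1 + 0·2^2 + 0·2^3 = 2.
Error is at bit position 2.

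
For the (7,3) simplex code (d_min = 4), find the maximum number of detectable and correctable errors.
Detection only: up to d_min − 1 = 3 errors.
Correction: up to ⌊(d_min − 1)/2⌋ = ⌊3/2⌋ = 1 errors.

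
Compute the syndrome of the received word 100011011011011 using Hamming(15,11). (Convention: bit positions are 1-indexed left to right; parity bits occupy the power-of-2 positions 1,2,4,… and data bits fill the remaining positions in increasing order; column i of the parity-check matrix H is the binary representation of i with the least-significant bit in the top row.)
Syndrome s = H · r^T (mod 2), r = 100011011011011:
  s[0] = (101010101010101)·(100011011011011) mod 2 = 1+0+0+0+1+0+0+0+1+0+1+0+0+0+1 mod 2 = 1
  s[1] = (011001100110011)·(100011011011011) mod 2 = 0+0+0+0+0+1+0+0+0+0+1+0+0+1+1 mod 2 = 0
  s[2] = (000111100001111)·(100011011011011) mod 2 = 0+0+0+0+1+1+0+0+0+0+0+1+0+1+1 mod 2 = 1
  s[3] = (000000011111111)·(100011011011011) mod 2 = 0+0+0+0+0+0+0+1+1+0+1+1+0+1+1 mod 2 = 0
Syndrome = 1010
Non-zero syndrome: error at position 5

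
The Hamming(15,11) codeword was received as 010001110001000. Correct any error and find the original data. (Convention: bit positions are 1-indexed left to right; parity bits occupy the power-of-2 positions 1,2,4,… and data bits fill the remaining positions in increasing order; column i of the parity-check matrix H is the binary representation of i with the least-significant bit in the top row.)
Syndrome s = H · r^T (mod 2), r = 010001110001000:
  s[0] = (101010101010101)·(010001110001000) mod 2 = 0+0+0+0+0+0+1+0+0+0+0+0+0+0+0 mod 2 = 1
  s[1] = (011001100110011)·(010001110001000) mod 2 = 0+1+0+0+0+1+1+0+0+0+0+0+0+0+0 mod 2 = 1
  s[2] = (000111100001111)·(010001110001000) mod 2 = 0+0+0+0+0+1+1+0+0+0+0+1+0+0+0 mod 2 = 1
  s[3] = (000000011111111)·(010001110001000) mod 2 = 0+0+0+0+0+0+0+1+0+0+0+1+0+0+0 mod 2 = 0
Syndrome = 1110
Column 7 of H equals this syndrome → error at bit 7 (1-indexed).
Flip bit 7: 010001110001000 → 010001010001000
Extract data bits at positions {3,5,6,7,9,10,11,12,13,14,15}: 00100001000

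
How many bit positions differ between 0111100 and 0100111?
XOR = 0011011, count of 1s = 4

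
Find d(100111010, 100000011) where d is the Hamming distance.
XOR = 000111001, count of 1s = 4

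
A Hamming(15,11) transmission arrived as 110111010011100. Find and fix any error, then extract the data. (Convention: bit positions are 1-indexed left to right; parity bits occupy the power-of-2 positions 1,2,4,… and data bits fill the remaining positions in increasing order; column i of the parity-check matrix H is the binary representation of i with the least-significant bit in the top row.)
Syndrome s = H · r^T (mod 2), r = 110111010011100:
  s[0] = (101010101010101)·(110111010011100) mod 2 = 1+0+0+0+1+0+0+0+0+0+1+0+1+0+0 mod 2 = 0
  s[1] = (011001100110011)·(110111010011100) mod 2 = 0+1+0+0+0+1+0+0+0+0+1+0+0+0+0 mod 2 = 1
  s[2] = (000111100001111)·(110111010011100) mod 2 = 0+0+0+1+1+1+0+0+0+0+0+1+1+0+0 mod 2 = 1
  s[3] = (000000011111111)·(110111010011100) mod 2 = 0+0+0+0+0+0+0+1+0+0+1+1+1+0+0 mod 2 = 0
Syndrome = 0110
Column 6 of H equals this syndrome → error at bit 6 (1-indexed).
Flip bit 6: 110111010011100 → 110110010011100
Extract data bits at positions {3,5,6,7,9,10,11,12,13,14,15}: 01000011100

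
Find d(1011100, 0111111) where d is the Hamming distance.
XOR = 1100011, count of 1s = 4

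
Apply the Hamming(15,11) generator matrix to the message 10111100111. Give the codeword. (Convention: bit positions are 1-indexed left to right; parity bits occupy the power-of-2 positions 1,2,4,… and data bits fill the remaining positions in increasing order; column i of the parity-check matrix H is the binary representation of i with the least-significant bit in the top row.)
Codeword c = d · G (mod 2), d = 10111100111:
  c[0] = d·G[:,0] = (10111100111)·(11011010101) mod 2 = 1+0+0+1+1+0+0+0+1+0+1 mod 2 = 1
  c[1] = d·G[:,1] = (10111100111)·(10110110011) mod 2 = 1+0+1+1+0+1+0+0+0+1+1 mod 2 = 0
  c[2] = d·G[:,2] = (10111100111)·(10000000000) mod 2 = 1+0+0+0+0+0+0+0+0+0+0 mod 2 = 1
  c[3] = d·G[:,3] = (10111100111)·(01110001111) mod 2 = 0+0+1+1+0+0+0+0+1+1+1 mod 2 = 1
  c[4] = d·G[:,4] = (10111100111)·(01000000000) mod 2 = 0+0+0+0+0+0+0+0+0+0+0 mod 2 = 0
  c[5] = d·G[:,5] = (10111100111)·(00100000000) mod 2 = 0+0+1+0+0+0+0+0+0+0+0 mod 2 = 1
  c[6] = d·G[:,6] = (10111100111)·(00010000000) mod 2 = 0+0+0+1+0+0+0+0+0+0+0 mod 2 = 1
  c[7] = d·G[:,7] = (10111100111)·(00001111111) mod 2 = 0+0+0+0+1+1+0+0+1+1+1 mod 2 = 1
  c[8] = d·G[:,8] = (10111100111)·(00001000000) mod 2 = 0+0+0+0+1+0+0+0+0+0+0 mod 2 = 1
  c[9] = d·G[:,9] = (10111100111)·(00000100000) mod 2 = 0+0+0+0+0+1+0+0+0+0+0 mod 2 = 1
  c[10] = d·G[:,10] = (10111100111)·(00000010000) mod 2 = 0+0+0+0+0+0+0+0+0+0+0 mod 2 = 0
  c[11] = d·G[:,11] = (10111100111)·(00000001000) mod 2 = 0+0+0+0+0+0+0+0+0+0+0 mod 2 = 0
  c[12] = d·G[:,12] = (10111100111)·(00000000100) mod 2 = 0+0+0+0+0+0+0+0+1+0+0 mod 2 = 1
  c[13] = d·G[:,13] = (10111100111)·(00000000010) mod 2 = 0+0+0+0+0+0+0+0+0+1+0 mod 2 = 1
  c[14] = d·G[:,14] = (10111100111)·(00000000001) mod 2 = 0+0+0+0+0+0+0+0+0+0+1 mod 2 = 1
Codeword = 101101111100111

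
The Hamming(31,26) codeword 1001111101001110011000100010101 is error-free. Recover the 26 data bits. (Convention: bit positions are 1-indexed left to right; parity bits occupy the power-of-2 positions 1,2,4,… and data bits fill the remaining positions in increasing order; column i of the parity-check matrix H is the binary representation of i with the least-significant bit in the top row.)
Parity bits occupy power-of-2 positions; data bits are at positions {3,5,6,7,9,10,11,12,13,14,15,17,18,19,20,21,22,23,24,25,26,27,28,29,30,31} (1-indexed).
Extract: c[3]=0 c[5]=1 c[6]=1 c[7]=1 c[9]=0 c[10]=1 c[11]=0 c[12]=0 c[13]=1 c[14]=1 c[15]=1 c[17]=0 c[18]=1 c[19]=1 c[20]=0 c[21]=0 c[22]=0 c[23]=1 c[24]=0 c[25]=0 c[26]=0 c[27]=1 c[28]=0 c[29]=1 c[30]=0 c[31]=1
Data = 01110100111011000100010101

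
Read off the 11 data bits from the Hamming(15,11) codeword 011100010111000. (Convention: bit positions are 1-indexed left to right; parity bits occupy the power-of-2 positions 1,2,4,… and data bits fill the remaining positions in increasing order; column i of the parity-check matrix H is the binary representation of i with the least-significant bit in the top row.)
Parity bits occupy power-of-2 positions; data bits are at positions {3,5,6,7,9,10,11,12,13,14,15} (1-indexed).
Extract: c[3]=1 c[5]=0 c[6]=0 c[7]=0 c[9]=0 c[10]=1 c[11]=1 c[12]=1 c[13]=0 c[14]=0 c[15]=0
Data = 10000111000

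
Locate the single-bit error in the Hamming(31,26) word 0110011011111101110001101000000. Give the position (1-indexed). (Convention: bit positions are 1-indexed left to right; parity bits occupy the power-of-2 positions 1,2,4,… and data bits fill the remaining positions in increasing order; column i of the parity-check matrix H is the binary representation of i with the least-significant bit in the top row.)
Syndrome s = H · r^T (mod 2), r = 0110011011111101110001101000000:
  s[0] = (1010101010101010101010101010101)·(0110011011111101110001101000000) mod 2 = 0+0+1+0+0+0+1+0+1+0+1+0+1+0+0+0+1+0+0+0+0+0+1+0+1+0+0+0+0+0+0 mod 2 = 0
  s[1] = (0110011001100110011001100110011)·(0110011011111101110001101000000) mod 2 = 0+1+1+0+0+1+1+0+0+1+1+0+0+1+0+0+0+1+0+0+0+1+1+0+0+0+0+0+0+0+0 mod 2 = 0
  s[2] = (0001111000011110000111100001111)·(0110011011111101110001101000000) mod 2 = 0+0+0+0+0+1+1+0+0+0+0+1+1+1+0+0+0+0+0+0+0+1+1+0+0+0+0+0+0+0+0 mod 2 = 1
  s[3] = (0000000111111110000000011111111)·(0110011011111101110001101000000) mod 2 = 0+0+0+0+0+0+0+0+1+1+1+1+1+1+0+0+0+0+0+0+0+0+0+0+1+0+0+0+0+0+0 mod 2 = 1
  s[4] = (0000000000000001111111111111111)·(0110011011111101110001101000000) mod 2 = 0+0+0+0+0+0+0+0+0+0+0+0+0+0+0+1+1+1+0+0+0+1+1+0+1+0+0+0+0+0+0 mod 2 = 0
Syndrome = 00110
Column i of H is the binary representation of i, so the syndrome is the binary index of the flipped bit.
Read s = 00110 with s[0] as LSB: 0·2^0 + 0·2^1 + 1·2^2 + 1·2^3 + 0·2^4 = 12.
Error is at bit position 12.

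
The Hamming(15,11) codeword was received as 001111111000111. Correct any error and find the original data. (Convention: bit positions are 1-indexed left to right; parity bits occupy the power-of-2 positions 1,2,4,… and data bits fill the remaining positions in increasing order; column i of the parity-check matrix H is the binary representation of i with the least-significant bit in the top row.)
Syndrome s = H · r^T (mod 2), r = 001111111000111:
  s[0] = (101010101010101)·(001111111000111) mod 2 = 0+0+1+0+1+0+1+0+1+0+0+0+1+0+1 mod 2 = 0
  s[1] = (011001100110011)·(001111111000111) mod 2 = 0+0+1+0+0+1+1+0+0+0+0+0+0+1+1 mod 2 = 1
  s[2] = (000111100001111)·(001111111000111) mod 2 = 0+0+0+1+1+1+1+0+0+0+0+0+1+1+1 mod 2 = 1
  s[3] = (000000011111111)·(001111111000111) mod 2 = 0+0+0+0+0+0+0+1+1+0+0+0+1+1+1 mod 2 = 1
Syndrome = 0111
Column 14 of H equals this syndrome → error at bit 14 (1-indexed).
Flip bit 14: 001111111000111 → 001111111000101
Extract data bits at positions {3,5,6,7,9,10,11,12,13,14,15}: 11111000101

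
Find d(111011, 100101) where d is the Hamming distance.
XOR = 011110, count of 1s = 4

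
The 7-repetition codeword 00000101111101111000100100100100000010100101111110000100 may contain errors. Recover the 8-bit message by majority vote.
Split into 7-bit blocks and majority-vote each:
  block 1 = 0000010: 1 ones, 6 zeros → 0
  block 2 = 1111101: 6 ones, 1 zeros → 1
  block 3 = 1110001: 4 ones, 3 zeros → 1
  block 4 = 0010010: 2 ones, 5 zeros → 0
  block 5 = 0100000: 1 ones, 6 zeros → 0
  block 6 = 0101001: 3 ones, 4 zeros → 0
  block 7 = 0111111: 6 ones, 1 zeros → 1
  block 8 = 0000100: 1 ones, 6 zeros → 0
Decoded = 01100010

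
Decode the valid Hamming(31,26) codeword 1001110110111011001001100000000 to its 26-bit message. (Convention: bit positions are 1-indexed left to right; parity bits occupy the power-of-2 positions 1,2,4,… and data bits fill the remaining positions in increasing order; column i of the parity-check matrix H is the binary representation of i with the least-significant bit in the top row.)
Parity bits occupy power-of-2 positions; data bits are at positions {3,5,6,7,9,10,11,12,13,14,15,17,18,19,20,21,22,23,24,25,26,27,28,29,30,31} (1-indexed).
Extract: c[3]=0 c[5]=1 c[6]=1 c[7]=0 c[9]=1 c[10]=0 c[11]=1 c[12]=1 c[13]=1 c[14]=0 c[15]=1 c[17]=0 c[18]=0 c[19]=1 c[20]=0 c[21]=0 c[22]=1 c[23]=1 c[24]=0 c[25]=0 c[26]=0 c[27]=0 c[28]=0 c[29]=0 c[30]=0 c[31]=0
Data = 01101011101001001100000000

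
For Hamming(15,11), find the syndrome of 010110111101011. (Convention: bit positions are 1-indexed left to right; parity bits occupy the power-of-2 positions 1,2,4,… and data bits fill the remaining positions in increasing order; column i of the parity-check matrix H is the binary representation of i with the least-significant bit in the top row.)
Syndrome s = H · r^T (mod 2), r = 010110111101011:
  s[0] = (101010101010101)·(010110111101011) mod 2 = 0+0+0+0+1+0+1+0+1+0+0+0+0+0+1 mod 2 = 0
  s[1] = (011001100110011)·(010110111101011) mod 2 = 0+1+0+0+0+0+1+0+0+1+0+0+0+1+1 mod 2 = 1
  s[2] = (000111100001111)·(010110111101011) mod 2 = 0+0+0+1+1+0+1+0+0+0+0+1+0+1+1 mod 2 = 0
  s[3] = (000000011111111)·(010110111101011) mod 2 = 0+0+0+0+0+0+0+1+1+1+0+1+0+1+1 mod 2 = 0
Syndrome = 0100
Non-zero syndrome: error at position 2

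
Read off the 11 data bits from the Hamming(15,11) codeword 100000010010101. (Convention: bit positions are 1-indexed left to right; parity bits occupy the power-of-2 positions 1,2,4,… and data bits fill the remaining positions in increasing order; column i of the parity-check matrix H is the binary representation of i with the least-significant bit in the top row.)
Parity bits occupy power-of-2 positions; data bits are at positions {3,5,6,7,9,10,11,12,13,14,15} (1-indexed).
Extract: c[3]=0 c[5]=0 c[6]=0 c[7]=0 c[9]=0 c[10]=0 c[11]=1 c[12]=0 c[13]=1 c[14]=0 c[15]=1
Data = 00000010101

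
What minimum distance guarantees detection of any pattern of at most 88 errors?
Detecting e errors requires d_min ≥ e + 1 = 88 + 1 = 89.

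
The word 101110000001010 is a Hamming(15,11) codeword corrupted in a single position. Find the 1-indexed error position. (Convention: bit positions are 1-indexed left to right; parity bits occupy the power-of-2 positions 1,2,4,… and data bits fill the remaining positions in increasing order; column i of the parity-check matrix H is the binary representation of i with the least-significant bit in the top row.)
Syndrome s = H · r^T (mod 2), r = 101110000001010:
  s[0] = (101010101010101)·(101110000001010) mod 2 = 1+0+1+0+1+0+0+0+0+0+0+0+0+0+0 mod 2 = 1
  s[1] = (011001100110011)·(101110000001010) mod 2 = 0+0+1+0+0+0+0+0+0+0+0+0+0+1+0 mod 2 = 0
  s[2] = (000111100001111)·(101110000001010) mod 2 = 0+0+0+1+1+0+0+0+0+0+0+1+0+1+0 mod 2 = 0
  s[3] = (000000011111111)·(101110000001010) mod 2 = 0+0+0+0+0+0+0+0+0+0+0+1+0+1+0 mod 2 = 0
Syndrome = 1000
Column i of H is the binary representation of i, so the syndrome is the binary index of the flipped bit.
Read s = 1000 with s[0] as LSB: 1·2^0 + 0·2^1 + 0·2^2 + 0·2^3 = 1.
Error is at bit position 1.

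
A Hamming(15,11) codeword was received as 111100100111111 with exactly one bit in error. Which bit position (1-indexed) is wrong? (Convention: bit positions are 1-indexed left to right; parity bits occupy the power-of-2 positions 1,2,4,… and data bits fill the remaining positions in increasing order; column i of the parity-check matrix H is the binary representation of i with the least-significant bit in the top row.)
Syndrome s = H · r^T (mod 2), r = 111100100111111:
  s[0] = (101010101010101)·(111100100111111) mod 2 = 1+0+1+0+0+0+1+0+0+0+1+0+1+0+1 mod 2 = 0
  s[1] = (011001100110011)·(111100100111111) mod 2 = 0+1+1+0+0+0+1+0+0+1+1+0+0+1+1 mod 2 = 1
  s[2] = (000111100001111)·(111100100111111) mod 2 = 0+0+0+1+0+0+1+0+0+0+0+1+1+1+1 mod 2 = 0
  s[3] = (000000011111111)·(111100100111111) mod 2 = 0+0+0+0+0+0+0+0+0+1+1+1+1+1+1 mod 2 = 0
Syndrome = 0100
Column i of H is the binary representation of i, so the syndrome is the binary index of the flipped bit.
Read s = 0100 with s[0] as LSB: 0·2^0 + 1·2^1 + 0·2^2 + 0·2^3 = 2.
Error is at bit position 2.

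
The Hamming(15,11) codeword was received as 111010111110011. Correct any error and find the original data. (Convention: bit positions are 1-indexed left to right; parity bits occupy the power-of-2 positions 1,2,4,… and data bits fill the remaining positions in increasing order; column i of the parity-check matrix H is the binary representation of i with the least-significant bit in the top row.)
Syndrome s = H · r^T (mod 2), r = 111010111110011:
  s[0] = (101010101010101)·(111010111110011) mod 2 = 1+0+1+0+1+0+1+0+1+0+1+0+0+0+1 mod 2 = 1
  s[1] = (011001100110011)·(111010111110011) mod 2 = 0+1+1+0+0+0+1+0+0+1+1+0+0+1+1 mod 2 = 1
  s[2] = (000111100001111)·(111010111110011) mod 2 = 0+0+0+0+1+0+1+0+0+0+0+0+0+1+1 mod 2 = 0
  s[3] = (000000011111111)·(111010111110011) mod 2 = 0+0+0+0+0+0+0+1+1+1+1+0+0+1+1 mod 2 = 0
Syndrome = 1100
Column 3 of H equals this syndrome → error at bit 3 (1-indexed).
Flip bit 3: 111010111110011 → 110010111110011
Extract data bits at positions {3,5,6,7,9,10,11,12,13,14,15}: 01011110011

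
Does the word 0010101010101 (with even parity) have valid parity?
Sum of all bits: 0+0+1+0+1+0+1+0+1+0+1+0+1 = 6; 6 mod 2 = 0. Result is 0 → valid parity.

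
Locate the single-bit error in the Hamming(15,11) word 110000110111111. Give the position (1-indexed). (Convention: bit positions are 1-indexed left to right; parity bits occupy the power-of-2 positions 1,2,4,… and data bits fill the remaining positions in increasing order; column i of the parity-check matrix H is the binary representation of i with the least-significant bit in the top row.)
Syndrome s = H · r^T (mod 2), r = 110000110111111:
  s[0] = (101010101010101)·(110000110111111) mod 2 = 1+0+0+0+0+0+1+0+0+0+1+0+1+0+1 mod 2 = 1
  s[1] = (011001100110011)·(110000110111111) mod 2 = 0+1+0+0+0+0+1+0+0+1+1+0+0+1+1 mod 2 = 0
  s[2] = (000111100001111)·(110000110111111) mod 2 = 0+0+0+0+0+0+1+0+0+0+0+1+1+1+1 mod 2 = 1
  s[3] = (000000011111111)·(110000110111111) mod 2 = 0+0+0+0+0+0+0+1+0+1+1+1+1+1+1 mod 2 = 1
Syndrome = 1011
Column i of H is the binary representation of i, so the syndrome is the binary index of the flipped bit.
Read s = 1011 with s[0] as LSB: 1·2^0 + 0·2^1 + 1·2^2 + 1·2^3 = 13.
Error is at bit position 13.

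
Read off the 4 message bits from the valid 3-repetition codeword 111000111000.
Split into 3-bit blocks: 111 000 111 000
Data = 1010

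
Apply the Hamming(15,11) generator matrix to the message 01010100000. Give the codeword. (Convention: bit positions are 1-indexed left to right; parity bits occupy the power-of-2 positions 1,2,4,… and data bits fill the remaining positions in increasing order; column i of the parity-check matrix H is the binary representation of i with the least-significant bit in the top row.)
Codeword c = d · G (mod 2), d = 01010100000:
  c[0] = d·G[:,0] = (01010100000)·(11011010101) mod 2 = 0+1+0+1+0+0+0+0+0+0+0 mod 2 = 0
  c[1] = d·G[:,1] = (01010100000)·(10110110011) mod 2 = 0+0+0+1+0+1+0+0+0+0+0 mod 2 = 0
  c[2] = d·G[:,2] = (01010100000)·(10000000000) mod 2 = 0+0+0+0+0+0+0+0+0+0+0 mod 2 = 0
  c[3] = d·G[:,3] = (01010100000)·(01110001111) mod 2 = 0+1+0+1+0+0+0+0+0+0+0 mod 2 = 0
  c[4] = d·G[:,4] = (01010100000)·(01000000000) mod 2 = 0+1+0+0+0+0+0+0+0+0+0 mod 2 = 1
  c[5] = d·G[:,5] = (01010100000)·(00100000000) mod 2 = 0+0+0+0+0+0+0+0+0+0+0 mod 2 = 0
  c[6] = d·G[:,6] = (01010100000)·(00010000000) mod 2 = 0+0+0+1+0+0+0+0+0+0+0 mod 2 = 1
  c[7] = d·G[:,7] = (01010100000)·(00001111111) mod 2 = 0+0+0+0+0+1+0+0+0+0+0 mod 2 = 1
  c[8] = d·G[:,8] = (01010100000)·(00001000000) mod 2 = 0+0+0+0+0+0+0+0+0+0+0 mod 2 = 0
  c[9] = d·G[:,9] = (01010100000)·(00000100000) mod 2 = 0+0+0+0+0+1+0+0+0+0+0 mod 2 = 1
  c[10] = d·G[:,10] = (01010100000)·(00000010000) mod 2 = 0+0+0+0+0+0+0+0+0+0+0 mod 2 = 0
  c[11] = d·G[:,11] = (01010100000)·(00000001000) mod 2 = 0+0+0+0+0+0+0+0+0+0+0 mod 2 = 0
  c[12] = d·G[:,12] = (01010100000)·(00000000100) mod 2 = 0+0+0+0+0+0+0+0+0+0+0 mod 2 = 0
  c[13] = d·G[:,13] = (01010100000)·(00000000010) mod 2 = 0+0+0+0+0+0+0+0+0+0+0 mod 2 = 0
  c[14] = d·G[:,14] = (01010100000)·(00000000001) mod 2 = 0+0+0+0+0+0+0+0+0+0+0 mod 2 = 0
Codeword = 000010110100000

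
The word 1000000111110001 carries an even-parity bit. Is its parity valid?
Sum of all bits: 1+0+0+0+0+0+0+1+1+1+1+1+0+0+0+1 = 7; 7 mod 2 = 1. Result is 1 → parity error detected.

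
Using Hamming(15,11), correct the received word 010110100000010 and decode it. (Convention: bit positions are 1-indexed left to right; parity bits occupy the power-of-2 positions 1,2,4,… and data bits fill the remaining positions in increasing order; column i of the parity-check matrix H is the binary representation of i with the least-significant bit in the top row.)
Syndrome s = H · r^T (mod 2), r = 010110100000010:
  s[0] = (101010101010101)·(010110100000010) mod 2 = 0+0+0+0+1+0+1+0+0+0+0+0+0+0+0 mod 2 = 0
  s[1] = (011001100110011)·(010110100000010) mod 2 = 0+1+0+0+0+0+1+0+0+0+0+0+0+1+0 mod 2 = 1
  s[2] = (000111100001111)·(010110100000010) mod 2 = 0+0+0+1+1+0+1+0+0+0+0+0+0+1+0 mod 2 = 0
  s[3] = (000000011111111)·(010110100000010) mod 2 = 0+0+0+0+0+0+0+0+0+0+0+0+0+1+0 mod 2 = 1
Syndrome = 0101
Column 10 of H equals this syndrome → error at bit 10 (1-indexed).
Flip bit 10: 010110100000010 → 010110100100010
Extract data bits at positions {3,5,6,7,9,10,11,12,13,14,15}: 01010100010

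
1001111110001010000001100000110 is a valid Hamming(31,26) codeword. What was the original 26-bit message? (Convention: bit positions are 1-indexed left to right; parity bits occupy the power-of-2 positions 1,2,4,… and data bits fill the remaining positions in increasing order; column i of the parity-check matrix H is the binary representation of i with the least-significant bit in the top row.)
Parity bits occupy power-of-2 positions; data bits are at positions {3,5,6,7,9,10,11,12,13,14,15,17,18,19,20,21,22,23,24,25,26,27,28,29,30,31} (1-indexed).
Extract: c[3]=0 c[5]=1 c[6]=1 c[7]=1 c[9]=1 c[10]=0 c[11]=0 c[12]=0 c[13]=1 c[14]=0 c[15]=1 c[17]=0 c[18]=0 c[19]=0 c[20]=0 c[21]=0 c[22]=1 c[23]=1 c[24]=0 c[25]=0 c[26]=0 c[27]=0 c[28]=0 c[29]=1 c[30]=1 c[31]=0
Data = 01111000101000001100000110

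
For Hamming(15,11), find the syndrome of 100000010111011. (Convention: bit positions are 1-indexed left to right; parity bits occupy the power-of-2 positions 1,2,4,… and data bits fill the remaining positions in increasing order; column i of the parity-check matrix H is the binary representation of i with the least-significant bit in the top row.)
Syndrome s = H · r^T (mod 2), r = 100000010111011:
  s[0] = (101010101010101)·(100000010111011) mod 2 = 1+0+0+0+0+0+0+0+0+0+1+0+0+0+1 mod 2 = 1
  s[1] = (011001100110011)·(100000010111011) mod 2 = 0+0+0+0+0+0+0+0+0+1+1+0+0+1+1 mod 2 = 0
  s[2] = (000111100001111)·(100000010111011) mod 2 = 0+0+0+0+0+0+0+0+0+0+0+1+0+1+1 mod 2 = 1
  s[3] = (000000011111111)·(100000010111011) mod 2 = 0+0+0+0+0+0+0+1+0+1+1+1+0+1+1 mod 2 = 0
Syndrome = 1010
Non-zero syndrome: error at position 5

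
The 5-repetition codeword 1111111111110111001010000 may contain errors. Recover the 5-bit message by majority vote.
Split into 5-bit blocks and majority-vote each:
  block 1 = 11111: 5 ones, 0 zeros → 1
  block 2 = 11111: 5 ones, 0 zeros → 1
  block 3 = 11011: 4 ones, 1 zeros → 1
  block 4 = 10010: 2 ones, 3 zeros → 0
  block 5 = 10000: 1 ones, 4 zeros → 0
Decoded = 11100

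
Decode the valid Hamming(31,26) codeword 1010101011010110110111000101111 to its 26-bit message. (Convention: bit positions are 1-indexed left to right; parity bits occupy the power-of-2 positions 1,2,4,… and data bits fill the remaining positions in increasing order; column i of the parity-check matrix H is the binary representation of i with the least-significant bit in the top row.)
Parity bits occupy power-of-2 positions; data bits are at positions {3,5,6,7,9,10,11,12,13,14,15,17,18,19,20,21,22,23,24,25,26,27,28,29,30,31} (1-indexed).
Extract: c[3]=1 c[5]=1 c[6]=0 c[7]=1 c[9]=1 c[10]=1 c[11]=0 c[12]=1 c[13]=0 c[14]=1 c[15]=1 c[17]=1 c[18]=1 c[19]=0 c[20]=1 c[21]=1 c[22]=1 c[23]=0 c[24]=0 c[25]=0 c[26]=1 c[27]=0 c[28]=1 c[29]=1 c[30]=1 c[31]=1
Data = 11011101011110111000101111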